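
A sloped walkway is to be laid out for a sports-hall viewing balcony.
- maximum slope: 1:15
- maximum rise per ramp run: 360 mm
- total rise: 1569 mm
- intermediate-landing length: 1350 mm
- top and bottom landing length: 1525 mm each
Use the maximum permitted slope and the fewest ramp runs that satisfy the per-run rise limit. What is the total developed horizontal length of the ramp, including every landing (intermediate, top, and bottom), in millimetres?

At most 360 each: 1569/360 = 4.36, giving 5 ramp runs. That means 4 intermediate landings.
Horizontal run for 1569 mm of rise at 1:15 is 1569 × 15 = 23535 mm.
4 intermediate landings contribute 4 × 1350 = 5400 mm.
Top and bottom landings: 2 × 1525 = 3050 mm.
Total = 23535 + 5400 + 3050 = 31985 mm.

31985 mm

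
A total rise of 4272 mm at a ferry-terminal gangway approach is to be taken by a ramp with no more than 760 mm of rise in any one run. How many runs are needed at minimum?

6 runs

4272 / 760 = 5.621 → round up to 6 ramp runs.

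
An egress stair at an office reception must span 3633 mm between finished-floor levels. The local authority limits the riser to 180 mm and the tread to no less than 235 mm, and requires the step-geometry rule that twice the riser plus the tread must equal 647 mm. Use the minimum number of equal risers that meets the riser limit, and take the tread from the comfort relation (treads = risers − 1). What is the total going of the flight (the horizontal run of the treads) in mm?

6020 mm

⌈3633/180⌉ = 21 risers.
Riser R = 3633 / 21 = 173 mm, within the 180 mm limit.
T = 647 − 2·173 = 301 mm, which satisfies the 235 mm minimum.
Going = (21 − 1) × 301 = 6020 mm.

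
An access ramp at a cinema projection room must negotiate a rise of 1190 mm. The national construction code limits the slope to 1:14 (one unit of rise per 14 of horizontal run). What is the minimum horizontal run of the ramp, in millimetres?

16660 mm

At 1:14 the run is 14 × 1190 = 16660 mm.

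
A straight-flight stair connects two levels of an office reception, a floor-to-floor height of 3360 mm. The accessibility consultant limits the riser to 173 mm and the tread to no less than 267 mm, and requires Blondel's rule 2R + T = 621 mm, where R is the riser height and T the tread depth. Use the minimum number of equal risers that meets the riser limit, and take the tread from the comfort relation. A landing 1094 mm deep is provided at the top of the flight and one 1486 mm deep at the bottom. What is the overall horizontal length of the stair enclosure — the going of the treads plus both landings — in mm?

7995 mm

3360 / 173 = 19.42, so 20 risers are needed.
R = 3360 ÷ 20 = 168 mm.
Tread T = 621 − 2 × 168 = 285 mm (≥ 267 mm).
Going = (20 − 1) × 285 = 5415 mm.
Enclosure = 5415 + 1094 + 1486 = 7995 mm.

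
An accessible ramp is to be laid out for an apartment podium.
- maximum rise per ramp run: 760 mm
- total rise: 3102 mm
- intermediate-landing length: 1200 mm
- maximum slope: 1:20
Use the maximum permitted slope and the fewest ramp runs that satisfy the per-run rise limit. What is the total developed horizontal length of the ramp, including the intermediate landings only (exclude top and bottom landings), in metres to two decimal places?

⌈3102/760⌉ = 5 ramp runs. That means 4 intermediate landings.
Ramp run (horizontal) at 1:20: 3102 × 20 = 62040 mm.
Intermediate landings: 4 × 1200 = 4800 mm.
Developed length = 62040 + 4800 = 66840 mm.
= 66.84 m.

66.84 m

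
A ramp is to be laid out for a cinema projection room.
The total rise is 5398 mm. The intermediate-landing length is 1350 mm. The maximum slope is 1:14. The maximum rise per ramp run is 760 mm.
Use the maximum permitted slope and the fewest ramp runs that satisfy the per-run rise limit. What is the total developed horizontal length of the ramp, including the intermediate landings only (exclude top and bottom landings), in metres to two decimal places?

At most 760 each: 5398/760 = 7.10, giving 8 ramp runs. That means 7 intermediate landings.
Horizontal run for 5398 mm of rise at 1:14 is 5398 × 14 = 75572 mm.
7 intermediate landings contribute 7 × 1350 = 9450 mm.
Total developed length = 75572 + 9450 = 85022 mm.
= 85.02 m.

85.02 m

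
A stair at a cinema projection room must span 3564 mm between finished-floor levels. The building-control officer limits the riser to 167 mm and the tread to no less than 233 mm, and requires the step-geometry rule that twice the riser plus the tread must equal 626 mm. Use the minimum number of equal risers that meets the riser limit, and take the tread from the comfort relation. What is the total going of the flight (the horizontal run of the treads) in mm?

6342 mm

⌈3564/167⌉ = 22 risers.
R = 3564 ÷ 22 = 162 mm.
T = 626 − 2·162 = 302 mm, which satisfies the 233 mm minimum.
Going = (22 − 1) × 302 = 6342 mm.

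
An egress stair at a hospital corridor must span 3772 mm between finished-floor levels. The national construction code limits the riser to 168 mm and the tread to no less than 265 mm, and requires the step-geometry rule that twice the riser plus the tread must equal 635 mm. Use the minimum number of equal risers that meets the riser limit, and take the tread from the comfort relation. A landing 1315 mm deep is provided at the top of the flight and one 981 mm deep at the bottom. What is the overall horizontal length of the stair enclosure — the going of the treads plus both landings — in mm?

9050 mm

At most 168 each: 3772/168 = 22.45, giving 23 risers.
Each riser is 3772/23 = 164 mm (≤ 168 mm).
Tread T = 635 − 2 × 164 = 307 mm (≥ 265 mm).
Going = (23 − 1) × 307 = 6754 mm.
Enclosure = 6754 + 1315 + 981 = 9050 mm.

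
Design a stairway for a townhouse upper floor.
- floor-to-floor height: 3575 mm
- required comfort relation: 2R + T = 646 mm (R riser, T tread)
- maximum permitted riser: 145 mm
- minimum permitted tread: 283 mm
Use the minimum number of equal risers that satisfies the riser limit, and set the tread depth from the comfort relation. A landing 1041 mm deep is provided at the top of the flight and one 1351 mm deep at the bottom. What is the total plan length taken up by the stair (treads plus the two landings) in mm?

⌈3575/145⌉ = 25 risers.
R = 3575 ÷ 25 = 143 mm.
From 2R + T = 646: T = 646 − 286 = 360 mm.
Treads = 25 − 1 = 24; going = 24 × 360 = 8640 mm.
Enclosure = 8640 + 1041 + 1351 = 11032 mm.

11032 mm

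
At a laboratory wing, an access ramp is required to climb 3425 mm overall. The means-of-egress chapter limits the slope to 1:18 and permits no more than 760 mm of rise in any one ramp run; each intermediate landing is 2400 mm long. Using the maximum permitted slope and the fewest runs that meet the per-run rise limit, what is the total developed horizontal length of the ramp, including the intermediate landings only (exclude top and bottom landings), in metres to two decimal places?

71.25 m

At most 760 each: 3425/760 = 4.51, giving 5 ramp runs. That means 4 intermediate landings.
Ramp run (horizontal) at 1:18: 3425 × 18 = 61650 mm.
4 intermediate landings contribute 4 × 2400 = 9600 mm.
Total developed length = 61650 + 9600 = 71250 mm.
= 71.25 m.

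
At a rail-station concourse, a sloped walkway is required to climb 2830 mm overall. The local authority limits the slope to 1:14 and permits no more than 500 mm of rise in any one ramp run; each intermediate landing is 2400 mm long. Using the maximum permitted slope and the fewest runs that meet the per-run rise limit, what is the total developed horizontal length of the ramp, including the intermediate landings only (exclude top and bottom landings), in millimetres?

51620 mm

⌈2830/500⌉ = 6 ramp runs. That means 5 intermediate landings.
Ramp run (horizontal) at 1:14: 2830 × 14 = 39620 mm.
5 intermediate landings contribute 5 × 2400 = 12000 mm.
Developed length = 39620 + 12000 = 51620 mm.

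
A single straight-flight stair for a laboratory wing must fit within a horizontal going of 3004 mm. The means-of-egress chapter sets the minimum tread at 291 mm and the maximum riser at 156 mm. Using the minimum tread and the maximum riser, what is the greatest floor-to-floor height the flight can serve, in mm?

1716 mm

3004 / 291 = 10.32, so 10 treads fit.
Risers = treads + 1 = 11.
Maximum height = 11 × 156 = 1716 mm.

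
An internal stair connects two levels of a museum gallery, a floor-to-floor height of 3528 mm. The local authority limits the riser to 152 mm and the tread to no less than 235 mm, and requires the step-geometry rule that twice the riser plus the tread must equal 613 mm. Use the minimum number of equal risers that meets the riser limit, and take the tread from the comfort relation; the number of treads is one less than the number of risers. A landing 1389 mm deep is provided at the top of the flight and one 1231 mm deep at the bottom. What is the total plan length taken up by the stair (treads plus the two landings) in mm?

9957 mm

3528 / 152 = 23.21, so 24 risers are needed.
Each riser is 3528/24 = 147 mm (≤ 152 mm).
From 2R + T = 613: T = 613 − 294 = 319 mm.
Treads = 24 − 1 = 23; going = 23 × 319 = 7337 mm.
Enclosure = 7337 + 1389 + 1231 = 9957 mm.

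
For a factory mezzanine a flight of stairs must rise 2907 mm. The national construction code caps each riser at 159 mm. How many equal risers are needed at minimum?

19 risers

2907 / 159 = 18.28, so 19 risers are needed.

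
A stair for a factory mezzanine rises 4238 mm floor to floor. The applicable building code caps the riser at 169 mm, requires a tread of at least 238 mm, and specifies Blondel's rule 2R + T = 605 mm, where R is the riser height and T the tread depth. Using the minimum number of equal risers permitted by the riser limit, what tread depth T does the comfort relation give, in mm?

4238 / 169 = 25.077 → round up to 26 risers.
R = 4238 ÷ 26 = 163 mm.
T = 605 − 2·163 = 279 mm, which satisfies the 238 mm minimum.

279 mm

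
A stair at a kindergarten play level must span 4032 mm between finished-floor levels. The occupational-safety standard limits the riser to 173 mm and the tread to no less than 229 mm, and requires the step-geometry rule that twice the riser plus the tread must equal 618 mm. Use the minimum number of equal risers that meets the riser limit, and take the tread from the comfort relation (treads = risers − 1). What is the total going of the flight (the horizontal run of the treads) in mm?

4032 / 173 = 23.31, so 24 risers are needed.
Each riser is 4032/24 = 168 mm (≤ 173 mm).
Tread T = 618 − 2 × 168 = 282 mm (≥ 229 mm).
Going = (24 − 1) × 282 = 6486 mm.

6486 mm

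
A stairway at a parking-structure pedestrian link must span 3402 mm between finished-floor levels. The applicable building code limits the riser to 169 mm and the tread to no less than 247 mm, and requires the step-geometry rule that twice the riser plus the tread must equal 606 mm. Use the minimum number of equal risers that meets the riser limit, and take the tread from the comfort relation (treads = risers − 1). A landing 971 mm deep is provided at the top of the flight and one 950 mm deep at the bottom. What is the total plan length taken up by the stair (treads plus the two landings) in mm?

7561 mm

⌈3402/169⌉ = 21 risers.
Riser R = 3402 / 21 = 162 mm, within the 169 mm limit.
T = 606 − 2·162 = 282 mm, which satisfies the 247 mm minimum.
Going = (21 − 1) × 282 = 5640 mm.
Enclosure = 5640 + 971 + 950 = 7561 mm.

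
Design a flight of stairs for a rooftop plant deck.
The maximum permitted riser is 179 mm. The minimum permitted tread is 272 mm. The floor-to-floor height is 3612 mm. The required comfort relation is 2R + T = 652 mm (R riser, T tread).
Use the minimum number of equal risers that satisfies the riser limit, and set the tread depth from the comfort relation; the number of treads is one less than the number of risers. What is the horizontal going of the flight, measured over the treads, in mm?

6160 mm

3612 / 179 = 20.18, so 21 risers are needed.
Each riser is 3612/21 = 172 mm (≤ 179 mm).
T = 652 − 2·172 = 308 mm, which satisfies the 272 mm minimum.
Treads = 21 − 1 = 20; going = 20 × 308 = 6160 mm.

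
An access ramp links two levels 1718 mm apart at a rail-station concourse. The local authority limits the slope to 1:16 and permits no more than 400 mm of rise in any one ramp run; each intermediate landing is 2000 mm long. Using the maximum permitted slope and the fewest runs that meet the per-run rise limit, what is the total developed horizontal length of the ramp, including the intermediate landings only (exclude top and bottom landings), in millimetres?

35488 mm

At most 400 each: 1718/400 = 4.29, giving 5 ramp runs. That means 4 intermediate landings.
Ramp run (horizontal) at 1:16: 1718 × 16 = 27488 mm.
Intermediate landings: 4 × 2000 = 8000 mm.
Developed length = 27488 + 8000 = 35488 mm.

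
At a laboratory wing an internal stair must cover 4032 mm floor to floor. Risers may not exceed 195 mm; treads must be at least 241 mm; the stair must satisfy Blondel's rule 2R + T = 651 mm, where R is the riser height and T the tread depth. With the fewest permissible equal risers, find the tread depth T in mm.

267 mm

At most 195 each: 4032/195 = 20.68, giving 21 risers.
Riser R = 4032 / 21 = 192 mm, within the 195 mm limit.
Tread T = 651 − 2 × 192 = 267 mm (≥ 241 mm).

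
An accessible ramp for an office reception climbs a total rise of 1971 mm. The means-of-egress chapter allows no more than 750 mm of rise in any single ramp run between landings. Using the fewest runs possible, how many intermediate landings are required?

1971 / 750 = 2.63, so 3 ramp runs are needed.
3 runs are separated by 2 intermediate landings.

2 intermediate landings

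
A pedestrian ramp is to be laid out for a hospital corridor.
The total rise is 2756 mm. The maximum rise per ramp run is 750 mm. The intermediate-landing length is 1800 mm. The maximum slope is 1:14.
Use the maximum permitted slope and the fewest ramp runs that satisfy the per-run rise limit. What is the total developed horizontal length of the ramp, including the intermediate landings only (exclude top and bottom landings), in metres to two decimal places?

At most 750 each: 2756/750 = 3.67, giving 4 ramp runs. That means 3 intermediate landings.
Horizontal run for 2756 mm of rise at 1:14 is 2756 × 14 = 38584 mm.
Intermediate landings: 3 × 1800 = 5400 mm.
Total developed length = 38584 + 5400 = 43984 mm.
= 43.98 m.

43.98 m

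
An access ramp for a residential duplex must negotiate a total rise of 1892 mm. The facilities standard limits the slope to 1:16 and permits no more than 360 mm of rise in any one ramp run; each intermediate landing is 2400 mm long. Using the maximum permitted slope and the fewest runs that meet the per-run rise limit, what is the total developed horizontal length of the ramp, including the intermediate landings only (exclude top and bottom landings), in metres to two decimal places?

42.27 m

⌈1892/360⌉ = 6 ramp runs. That means 5 intermediate landings.
Ramp run (horizontal) at 1:16: 1892 × 16 = 30272 mm.
5 intermediate landings contribute 5 × 2400 = 12000 mm.
Developed length = 30272 + 12000 = 42272 mm.
= 42.27 m.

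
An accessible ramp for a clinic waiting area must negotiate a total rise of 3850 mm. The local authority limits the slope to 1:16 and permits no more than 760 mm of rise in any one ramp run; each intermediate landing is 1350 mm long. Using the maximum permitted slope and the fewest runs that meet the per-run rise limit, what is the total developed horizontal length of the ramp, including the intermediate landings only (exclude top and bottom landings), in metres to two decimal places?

At most 760 each: 3850/760 = 5.07, giving 6 ramp runs. That means 5 intermediate landings.
Horizontal run for 3850 mm of rise at 1:16 is 3850 × 16 = 61600 mm.
Intermediate landings: 5 × 1350 = 6750 mm.
Developed length = 61600 + 6750 = 68350 mm.
= 68.35 m.

68.35 m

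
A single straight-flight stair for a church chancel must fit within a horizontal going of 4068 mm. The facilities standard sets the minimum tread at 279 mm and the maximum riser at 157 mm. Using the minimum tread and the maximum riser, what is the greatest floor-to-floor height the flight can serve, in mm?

Treads that fit: ⌊4068 / 279⌋ = 14.
Risers = treads + 1 = 15.
Maximum height = 15 × 157 = 2355 mm.

2355 mm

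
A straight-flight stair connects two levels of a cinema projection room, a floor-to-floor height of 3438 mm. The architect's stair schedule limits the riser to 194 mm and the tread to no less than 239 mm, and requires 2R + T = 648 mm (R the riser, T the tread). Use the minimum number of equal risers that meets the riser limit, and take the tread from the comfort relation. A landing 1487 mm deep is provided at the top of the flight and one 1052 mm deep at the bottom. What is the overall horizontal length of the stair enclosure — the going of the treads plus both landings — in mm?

3438 / 194 = 17.72, so 18 risers are needed.
Riser R = 3438 / 18 = 191 mm, within the 194 mm limit.
T = 648 − 2·191 = 266 mm, which satisfies the 239 mm minimum.
Going = (18 − 1) × 266 = 4522 mm.
Add landings: 4522 + 1487 + 1052 = 7061 mm.

7061 mm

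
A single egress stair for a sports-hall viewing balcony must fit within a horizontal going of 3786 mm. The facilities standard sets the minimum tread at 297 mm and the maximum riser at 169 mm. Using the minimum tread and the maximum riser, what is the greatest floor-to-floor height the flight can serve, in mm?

3786 / 297 = 12.75, so 12 treads fit.
Risers = treads + 1 = 13.
Maximum height = 13 × 169 = 2197 mm.

2197 mm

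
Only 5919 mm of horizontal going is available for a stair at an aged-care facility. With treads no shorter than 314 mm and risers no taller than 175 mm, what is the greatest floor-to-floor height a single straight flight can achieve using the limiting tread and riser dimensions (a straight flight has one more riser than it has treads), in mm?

5919 / 314 = 18.85, so 18 treads fit.
Risers = treads + 1 = 19.
Maximum height = 19 × 175 = 3325 mm.

3325 mm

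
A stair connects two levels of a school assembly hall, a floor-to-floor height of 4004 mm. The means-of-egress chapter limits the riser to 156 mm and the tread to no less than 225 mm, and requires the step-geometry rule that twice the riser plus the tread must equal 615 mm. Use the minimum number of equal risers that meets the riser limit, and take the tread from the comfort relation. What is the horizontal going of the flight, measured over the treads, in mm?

7675 mm

At most 156 each: 4004/156 = 25.67, giving 26 risers.
R = 4004 ÷ 26 = 154 mm.
Tread T = 615 − 2 × 154 = 307 mm (≥ 225 mm).
26 risers give 25 treads; going = 25 × 307 = 7675 mm.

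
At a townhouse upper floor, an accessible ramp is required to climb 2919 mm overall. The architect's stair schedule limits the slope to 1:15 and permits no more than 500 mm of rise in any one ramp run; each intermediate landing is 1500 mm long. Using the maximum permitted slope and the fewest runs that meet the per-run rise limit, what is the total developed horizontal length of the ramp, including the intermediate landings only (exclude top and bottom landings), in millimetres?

51285 mm

⌈2919/500⌉ = 6 ramp runs. That means 5 intermediate landings.
Horizontal run for 2919 mm of rise at 1:15 is 2919 × 15 = 43785 mm.
5 intermediate landings contribute 5 × 1500 = 7500 mm.
Developed length = 43785 + 7500 = 51285 mm.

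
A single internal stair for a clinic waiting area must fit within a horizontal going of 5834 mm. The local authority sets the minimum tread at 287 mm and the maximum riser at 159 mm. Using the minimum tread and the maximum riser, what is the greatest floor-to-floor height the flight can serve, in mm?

Treads that fit: ⌊5834 / 287⌋ = 20.
Risers = treads + 1 = 21.
Maximum height = 21 × 159 = 3339 mm.

3339 mm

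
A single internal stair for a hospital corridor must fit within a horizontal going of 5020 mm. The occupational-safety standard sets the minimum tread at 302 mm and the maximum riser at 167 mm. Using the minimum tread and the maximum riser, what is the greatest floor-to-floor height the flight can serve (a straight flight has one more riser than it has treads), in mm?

2839 mm

5020 / 302 = 16.62, so 16 treads fit.
Risers = treads + 1 = 17.
Maximum height = 17 × 167 = 2839 mm.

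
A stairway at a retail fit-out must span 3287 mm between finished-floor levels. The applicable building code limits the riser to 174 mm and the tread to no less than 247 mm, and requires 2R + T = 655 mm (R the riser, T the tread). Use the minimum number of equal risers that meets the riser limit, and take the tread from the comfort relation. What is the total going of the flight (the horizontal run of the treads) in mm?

5562 mm

At most 174 each: 3287/174 = 18.89, giving 19 risers.
Each riser is 3287/19 = 173 mm (≤ 174 mm).
From 2R + T = 655: T = 655 − 346 = 309 mm.
19 risers give 18 treads; going = 18 × 309 = 5562 mm.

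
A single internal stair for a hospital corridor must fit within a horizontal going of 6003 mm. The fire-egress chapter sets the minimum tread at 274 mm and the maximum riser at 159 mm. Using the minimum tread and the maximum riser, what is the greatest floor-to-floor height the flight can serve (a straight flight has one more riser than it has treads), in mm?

3498 mm

6003 / 274 = 21.91, so 21 treads fit.
Risers = treads + 1 = 22.
Maximum height = 22 × 159 = 3498 mm.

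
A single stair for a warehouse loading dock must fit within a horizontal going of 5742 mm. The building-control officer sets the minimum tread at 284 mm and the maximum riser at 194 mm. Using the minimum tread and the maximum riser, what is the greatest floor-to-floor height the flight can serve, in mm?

4074 mm

Treads that fit: ⌊5742 / 284⌋ = 20.
Risers = treads + 1 = 21.
Maximum height = 21 × 194 = 4074 mm.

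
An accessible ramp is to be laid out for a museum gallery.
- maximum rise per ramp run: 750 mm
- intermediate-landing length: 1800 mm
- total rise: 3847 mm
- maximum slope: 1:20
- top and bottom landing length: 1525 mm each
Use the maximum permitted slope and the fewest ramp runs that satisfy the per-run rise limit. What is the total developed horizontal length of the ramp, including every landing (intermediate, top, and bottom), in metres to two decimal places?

3847 / 750 = 5.13, so 6 ramp runs are needed. That means 5 intermediate landings.
Horizontal run for 3847 mm of rise at 1:20 is 3847 × 20 = 76940 mm.
5 intermediate landings contribute 5 × 1800 = 9000 mm.
Top and bottom landings: 2 × 1525 = 3050 mm.
Total = 76940 + 9000 + 3050 = 88990 mm.
= 88.99 m.

88.99 m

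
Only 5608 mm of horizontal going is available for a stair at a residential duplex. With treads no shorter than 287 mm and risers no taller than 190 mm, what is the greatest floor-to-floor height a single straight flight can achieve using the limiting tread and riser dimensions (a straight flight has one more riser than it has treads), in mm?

3800 mm

Treads that fit: ⌊5608 / 287⌋ = 19.
Risers = treads + 1 = 20.
Maximum height = 20 × 190 = 3800 mm.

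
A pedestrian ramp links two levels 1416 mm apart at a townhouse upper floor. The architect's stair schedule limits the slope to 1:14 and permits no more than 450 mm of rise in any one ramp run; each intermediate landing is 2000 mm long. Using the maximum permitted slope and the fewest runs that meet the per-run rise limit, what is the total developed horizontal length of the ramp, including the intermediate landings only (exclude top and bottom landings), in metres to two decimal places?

1416 / 450 = 3.147 → round up to 4 ramp runs. That means 3 intermediate landings.
Ramp run (horizontal) at 1:14: 1416 × 14 = 19824 mm.
3 intermediate landings contribute 3 × 2000 = 6000 mm.
Total developed length = 19824 + 6000 = 25824 mm.
= 25.82 m.

25.82 m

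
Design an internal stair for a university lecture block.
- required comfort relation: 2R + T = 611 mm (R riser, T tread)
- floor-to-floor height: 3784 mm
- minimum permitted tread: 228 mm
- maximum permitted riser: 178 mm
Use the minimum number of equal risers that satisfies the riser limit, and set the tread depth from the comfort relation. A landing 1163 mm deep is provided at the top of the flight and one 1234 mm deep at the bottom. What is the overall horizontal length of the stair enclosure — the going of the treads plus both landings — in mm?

⌈3784/178⌉ = 22 risers.
Each riser is 3784/22 = 172 mm (≤ 178 mm).
From 2R + T = 611: T = 611 − 344 = 267 mm.
22 risers give 21 treads; going = 21 × 267 = 5607 mm.
Add landings: 5607 + 1163 + 1234 = 8004 mm.

8004 mm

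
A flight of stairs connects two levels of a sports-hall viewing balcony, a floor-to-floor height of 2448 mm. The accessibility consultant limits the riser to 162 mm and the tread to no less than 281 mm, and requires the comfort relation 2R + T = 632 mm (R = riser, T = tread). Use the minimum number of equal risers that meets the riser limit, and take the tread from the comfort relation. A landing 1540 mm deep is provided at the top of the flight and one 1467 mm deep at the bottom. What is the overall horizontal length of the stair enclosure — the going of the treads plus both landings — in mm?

At most 162 each: 2448/162 = 15.11, giving 16 risers.
Each riser is 2448/16 = 153 mm (≤ 162 mm).
From 2R + T = 632: T = 632 − 306 = 326 mm.
Going = (16 − 1) × 326 = 4890 mm.
Add landings: 4890 + 1540 + 1467 = 7897 mm.

7897 mm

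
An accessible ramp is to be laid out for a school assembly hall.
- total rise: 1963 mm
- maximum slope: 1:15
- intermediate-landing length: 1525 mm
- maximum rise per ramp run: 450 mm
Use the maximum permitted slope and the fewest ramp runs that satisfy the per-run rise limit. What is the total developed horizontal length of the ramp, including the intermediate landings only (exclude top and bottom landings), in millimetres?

35545 mm

At most 450 each: 1963/450 = 4.36, giving 5 ramp runs. That means 4 intermediate landings.
Horizontal run for 1963 mm of rise at 1:15 is 1963 × 15 = 29445 mm.
Intermediate landings: 4 × 1525 = 6100 mm.
Total developed length = 29445 + 6100 = 35545 mm.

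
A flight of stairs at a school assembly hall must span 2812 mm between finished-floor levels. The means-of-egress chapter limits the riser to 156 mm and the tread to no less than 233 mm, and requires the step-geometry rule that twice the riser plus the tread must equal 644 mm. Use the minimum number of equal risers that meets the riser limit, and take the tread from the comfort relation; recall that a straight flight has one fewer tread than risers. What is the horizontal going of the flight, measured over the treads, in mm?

2812 / 156 = 18.03, so 19 risers are needed.
Each riser is 2812/19 = 148 mm (≤ 156 mm).
From 2R + T = 644: T = 644 − 296 = 348 mm.
Treads = 19 − 1 = 18; going = 18 × 348 = 6264 mm.

6264 mm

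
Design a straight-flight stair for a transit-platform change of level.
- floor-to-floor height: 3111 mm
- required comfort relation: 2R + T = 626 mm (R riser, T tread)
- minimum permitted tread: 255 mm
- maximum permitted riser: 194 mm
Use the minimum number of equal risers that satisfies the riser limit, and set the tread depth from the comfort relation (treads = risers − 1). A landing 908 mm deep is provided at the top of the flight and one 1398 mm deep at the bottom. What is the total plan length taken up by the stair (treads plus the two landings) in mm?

6466 mm

3111 / 194 = 16.04, so 17 risers are needed.
Riser R = 3111 / 17 = 183 mm, within the 194 mm limit.
Tread T = 626 − 2 × 183 = 260 mm (≥ 255 mm).
Going = (17 − 1) × 260 = 4160 mm.
Enclosure = 4160 + 908 + 1398 = 6466 mm.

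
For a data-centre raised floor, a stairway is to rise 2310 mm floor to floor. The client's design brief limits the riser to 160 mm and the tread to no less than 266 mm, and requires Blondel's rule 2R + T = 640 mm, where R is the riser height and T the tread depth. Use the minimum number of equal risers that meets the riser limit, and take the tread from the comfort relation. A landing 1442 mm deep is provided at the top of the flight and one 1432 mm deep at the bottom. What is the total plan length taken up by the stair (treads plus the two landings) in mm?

7522 mm

⌈2310/160⌉ = 15 risers.
Each riser is 2310/15 = 154 mm (≤ 160 mm).
T = 640 − 2·154 = 332 mm, which satisfies the 266 mm minimum.
15 risers give 14 treads; going = 14 × 332 = 4648 mm.
Enclosure = 4648 + 1442 + 1432 = 7522 mm.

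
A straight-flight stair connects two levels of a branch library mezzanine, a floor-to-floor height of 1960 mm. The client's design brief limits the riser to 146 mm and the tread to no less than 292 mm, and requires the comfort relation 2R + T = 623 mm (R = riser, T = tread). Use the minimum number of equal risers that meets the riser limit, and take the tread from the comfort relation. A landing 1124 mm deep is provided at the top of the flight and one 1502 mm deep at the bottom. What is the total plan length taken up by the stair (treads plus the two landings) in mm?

1960 / 146 = 13.42, so 14 risers are needed.
R = 1960 ÷ 14 = 140 mm.
From 2R + T = 623: T = 623 − 280 = 343 mm.
Going = (14 − 1) × 343 = 4459 mm.
Add landings: 4459 + 1124 + 1502 = 7085 mm.

7085 mm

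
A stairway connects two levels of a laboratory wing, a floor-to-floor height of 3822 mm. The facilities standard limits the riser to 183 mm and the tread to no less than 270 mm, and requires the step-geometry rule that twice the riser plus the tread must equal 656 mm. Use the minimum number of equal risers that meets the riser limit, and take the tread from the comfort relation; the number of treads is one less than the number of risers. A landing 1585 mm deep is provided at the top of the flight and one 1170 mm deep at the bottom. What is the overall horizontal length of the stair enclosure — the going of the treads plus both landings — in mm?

8595 mm

⌈3822/183⌉ = 21 risers.
Riser R = 3822 / 21 = 182 mm, within the 183 mm limit.
From 2R + T = 656: T = 656 − 364 = 292 mm.
21 risers give 20 treads; going = 20 × 292 = 5840 mm.
Enclosure = 5840 + 1585 + 1170 = 8595 mm.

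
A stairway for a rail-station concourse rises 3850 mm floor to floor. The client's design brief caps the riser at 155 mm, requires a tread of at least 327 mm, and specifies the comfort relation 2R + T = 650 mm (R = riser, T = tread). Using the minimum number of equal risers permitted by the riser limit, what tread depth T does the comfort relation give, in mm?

⌈3850/155⌉ = 25 risers.
Each riser is 3850/25 = 154 mm (≤ 155 mm).
Tread T = 650 − 2 × 154 = 342 mm (≥ 327 mm).

342 mm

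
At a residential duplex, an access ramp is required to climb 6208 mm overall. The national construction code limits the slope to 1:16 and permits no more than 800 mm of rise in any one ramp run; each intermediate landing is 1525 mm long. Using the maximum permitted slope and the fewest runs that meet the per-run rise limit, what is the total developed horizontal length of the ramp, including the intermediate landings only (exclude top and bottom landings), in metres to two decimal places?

⌈6208/800⌉ = 8 ramp runs. That means 7 intermediate landings.
Horizontal run for 6208 mm of rise at 1:16 is 6208 × 16 = 99328 mm.
Intermediate landings: 7 × 1525 = 10675 mm.
Developed length = 99328 + 10675 = 110003 mm.
= 110.00 m.

110.00 m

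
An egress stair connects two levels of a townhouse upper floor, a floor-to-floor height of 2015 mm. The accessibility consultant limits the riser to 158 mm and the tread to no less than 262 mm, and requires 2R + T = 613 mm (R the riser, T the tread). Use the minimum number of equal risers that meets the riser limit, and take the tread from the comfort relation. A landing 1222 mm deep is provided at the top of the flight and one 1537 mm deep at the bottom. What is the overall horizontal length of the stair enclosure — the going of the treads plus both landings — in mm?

2015 / 158 = 12.753 → round up to 13 risers.
R = 2015 ÷ 13 = 155 mm.
T = 613 − 2·155 = 303 mm, which satisfies the 262 mm minimum.
13 risers give 12 treads; going = 12 × 303 = 3636 mm.
Enclosure = 3636 + 1222 + 1537 = 6395 mm.

6395 mm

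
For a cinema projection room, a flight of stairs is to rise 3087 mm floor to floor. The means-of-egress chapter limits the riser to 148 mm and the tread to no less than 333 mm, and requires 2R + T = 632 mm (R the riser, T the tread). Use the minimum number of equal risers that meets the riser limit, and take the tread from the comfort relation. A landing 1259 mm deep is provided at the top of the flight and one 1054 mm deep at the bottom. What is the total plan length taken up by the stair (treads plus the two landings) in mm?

3087 / 148 = 20.86, so 21 risers are needed.
R = 3087 ÷ 21 = 147 mm.
Tread T = 632 − 2 × 147 = 338 mm (≥ 333 mm).
Treads = 21 − 1 = 20; going = 20 × 338 = 6760 mm.
Add landings: 6760 + 1259 + 1054 = 9073 mm.

9073 mm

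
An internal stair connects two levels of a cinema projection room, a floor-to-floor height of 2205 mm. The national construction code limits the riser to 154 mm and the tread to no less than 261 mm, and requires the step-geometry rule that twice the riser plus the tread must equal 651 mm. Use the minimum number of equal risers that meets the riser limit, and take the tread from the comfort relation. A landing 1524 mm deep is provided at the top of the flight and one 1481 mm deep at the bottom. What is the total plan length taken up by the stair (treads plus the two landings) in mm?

8003 mm

2205 / 154 = 14.318 → round up to 15 risers.
Each riser is 2205/15 = 147 mm (≤ 154 mm).
From 2R + T = 651: T = 651 − 294 = 357 mm.
Treads = 15 − 1 = 14; going = 14 × 357 = 4998 mm.
Enclosure = 4998 + 1524 + 1481 = 8003 mm.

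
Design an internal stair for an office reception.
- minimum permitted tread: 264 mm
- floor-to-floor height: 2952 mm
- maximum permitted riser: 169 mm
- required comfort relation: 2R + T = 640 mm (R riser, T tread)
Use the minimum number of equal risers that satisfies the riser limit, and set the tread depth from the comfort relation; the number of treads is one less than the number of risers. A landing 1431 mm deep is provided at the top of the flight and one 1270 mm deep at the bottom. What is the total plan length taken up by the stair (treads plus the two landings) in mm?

8005 mm

At most 169 each: 2952/169 = 17.47, giving 18 risers.
Each riser is 2952/18 = 164 mm (≤ 169 mm).
Tread T = 640 − 2 × 164 = 312 mm (≥ 264 mm).
Going = (18 − 1) × 312 = 5304 mm.
Add landings: 5304 + 1431 + 1270 = 8005 mm.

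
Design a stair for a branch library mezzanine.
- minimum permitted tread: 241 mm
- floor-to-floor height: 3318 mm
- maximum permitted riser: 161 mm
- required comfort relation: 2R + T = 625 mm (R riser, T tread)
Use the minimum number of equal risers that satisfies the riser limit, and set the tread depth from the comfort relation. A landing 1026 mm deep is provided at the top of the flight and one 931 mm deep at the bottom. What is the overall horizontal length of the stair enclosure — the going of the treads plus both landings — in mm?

3318 / 161 = 20.61, so 21 risers are needed.
Each riser is 3318/21 = 158 mm (≤ 161 mm).
T = 625 − 2·158 = 309 mm, which satisfies the 241 mm minimum.
Treads = 21 − 1 = 20; going = 20 × 309 = 6180 mm.
Enclosure = 6180 + 1026 + 931 = 8137 mm.

8137 mm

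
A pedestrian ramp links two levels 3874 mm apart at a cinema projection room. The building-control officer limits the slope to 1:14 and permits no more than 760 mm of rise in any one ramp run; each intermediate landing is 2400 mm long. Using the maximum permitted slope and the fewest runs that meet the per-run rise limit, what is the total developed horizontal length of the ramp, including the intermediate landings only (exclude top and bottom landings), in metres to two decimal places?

At most 760 each: 3874/760 = 5.10, giving 6 ramp runs. That means 5 intermediate landings.
Ramp run (horizontal) at 1:14: 3874 × 14 = 54236 mm.
Intermediate landings: 5 × 2400 = 12000 mm.
Total developed length = 54236 + 12000 = 66236 mm.
= 66.24 m.

66.24 m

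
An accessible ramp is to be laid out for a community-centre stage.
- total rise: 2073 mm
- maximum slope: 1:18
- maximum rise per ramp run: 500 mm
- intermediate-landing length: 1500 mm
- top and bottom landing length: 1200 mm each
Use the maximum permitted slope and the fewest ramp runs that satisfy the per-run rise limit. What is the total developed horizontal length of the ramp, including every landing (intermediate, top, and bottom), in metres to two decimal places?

2073 / 500 = 4.15, so 5 ramp runs are needed. That means 4 intermediate landings.
Ramp run (horizontal) at 1:18: 2073 × 18 = 37314 mm.
4 intermediate landings contribute 4 × 1500 = 6000 mm.
Top and bottom landings: 2 × 1200 = 2400 mm.
Total = 37314 + 6000 + 2400 = 45714 mm.
= 45.71 m.

45.71 m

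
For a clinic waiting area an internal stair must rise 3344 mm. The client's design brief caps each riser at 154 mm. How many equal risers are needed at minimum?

3344 / 154 = 21.71, so 22 risers are needed.

22 risers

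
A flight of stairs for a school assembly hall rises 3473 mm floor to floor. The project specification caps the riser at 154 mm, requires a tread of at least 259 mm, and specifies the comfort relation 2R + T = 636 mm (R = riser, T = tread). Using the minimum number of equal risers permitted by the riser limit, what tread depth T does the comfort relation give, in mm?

334 mm

At most 154 each: 3473/154 = 22.55, giving 23 risers.
Riser R = 3473 / 23 = 151 mm, within the 154 mm limit.
T = 636 − 2·151 = 334 mm, which satisfies the 259 mm minimum.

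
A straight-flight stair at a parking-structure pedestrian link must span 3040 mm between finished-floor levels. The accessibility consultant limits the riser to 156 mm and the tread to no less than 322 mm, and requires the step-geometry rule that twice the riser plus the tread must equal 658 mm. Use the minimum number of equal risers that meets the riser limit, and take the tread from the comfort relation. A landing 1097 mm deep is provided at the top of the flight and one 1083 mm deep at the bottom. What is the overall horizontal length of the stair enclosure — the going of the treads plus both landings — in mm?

At most 156 each: 3040/156 = 19.49, giving 20 risers.
R = 3040 ÷ 20 = 152 mm.
Tread T = 658 − 2 × 152 = 354 mm (≥ 322 mm).
20 risers give 19 treads; going = 19 × 354 = 6726 mm.
Add landings: 6726 + 1097 + 1083 = 8906 mm.

8906 mm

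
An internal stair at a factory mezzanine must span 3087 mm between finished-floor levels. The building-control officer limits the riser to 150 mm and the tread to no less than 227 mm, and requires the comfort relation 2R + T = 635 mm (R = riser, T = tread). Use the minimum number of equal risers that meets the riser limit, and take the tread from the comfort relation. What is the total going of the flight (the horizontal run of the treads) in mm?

6820 mm

⌈3087/150⌉ = 21 risers.
Each riser is 3087/21 = 147 mm (≤ 150 mm).
T = 635 − 2·147 = 341 mm, which satisfies the 227 mm minimum.
Treads = 21 − 1 = 20; going = 20 × 341 = 6820 mm.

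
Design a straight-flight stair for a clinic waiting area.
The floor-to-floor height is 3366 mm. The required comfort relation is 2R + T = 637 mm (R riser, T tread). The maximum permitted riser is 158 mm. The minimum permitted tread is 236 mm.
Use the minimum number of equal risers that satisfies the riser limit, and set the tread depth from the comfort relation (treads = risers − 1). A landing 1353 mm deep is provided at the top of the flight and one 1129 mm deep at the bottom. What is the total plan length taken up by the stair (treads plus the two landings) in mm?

⌈3366/158⌉ = 22 risers.
R = 3366 ÷ 22 = 153 mm.
From 2R + T = 637: T = 637 − 306 = 331 mm.
22 risers give 21 treads; going = 21 × 331 = 6951 mm.
Add landings: 6951 + 1353 + 1129 = 9433 mm.

9433 mm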